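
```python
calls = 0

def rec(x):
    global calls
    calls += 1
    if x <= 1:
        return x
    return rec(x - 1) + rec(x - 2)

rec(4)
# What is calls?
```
Call trace (a repeated sub-call is expanded the first time; later identical calls just restate its return value):
rec(x=4)
  rec(x=3)
    rec(x=2)
      rec(x=1)
      -> return 1
      rec(x=0)
      -> return 0
    -> return 1
    rec(x=1)
    -> return 1
  -> return 2
  rec(x=2) -> return 1  (same call as traced above)
-> return 3

calls is incremented once per call, so count the calls in each subtree. Let C(x) = number of calls made by rec(x).
C(0) = C(1) = 1 (base case, no recursion); C(x) = 1 + C(x - 1) + C(x - 2) otherwise.
C(2) = 1 + C(1) + C(0) = 1 + 1 + 1 = 3
C(3) = 1 + C(2) + C(1) = 1 + 3 + 1 = 5
C(4) = 1 + C(3) + C(2) = 1 + 5 + 3 = 9
calls = C(4) = 9

Final answer: 9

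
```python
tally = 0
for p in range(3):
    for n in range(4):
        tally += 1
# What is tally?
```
Trace:
  tally=0
  tally=1, p=0, n=0
  tally=2, p=0, n=1
  tally=3, p=0, n=2
  tally=4, p=0, n=3
  tally=5, p=1, n=0
  tally=6, p=1, n=1
  tally=7, p=1, n=2
  tally=8, p=1, n=3
  tally=9, p=2, n=0
  tally=10, p=2, n=1
  tally=11, p=2, n=2
  tally=12, p=2, n=3

Final answer: 12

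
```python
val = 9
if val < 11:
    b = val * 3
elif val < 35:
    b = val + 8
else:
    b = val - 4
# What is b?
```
Trace:
  val=9
  val=9, b=27

Final answer: 27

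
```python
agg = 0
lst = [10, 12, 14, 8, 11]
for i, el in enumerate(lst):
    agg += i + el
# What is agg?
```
Trace:
  agg=0
  agg=10, i=0, el=10
  agg=23, i=1, el=12
  agg=39, i=2, el=14
  agg=50, i=3, el=8
  agg=65, i=4, el=11

Final answer: 65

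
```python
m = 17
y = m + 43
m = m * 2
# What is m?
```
Trace:
  m=17
  m=17, y=60
  m=34, y=60

Final answer: 34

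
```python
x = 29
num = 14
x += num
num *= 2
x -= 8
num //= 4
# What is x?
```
Trace:
  x=29
  x=29, num=14
  x=43, num=14
  x=43, num=28
  x=35, num=28
  x=35, num=7

Final answer: 35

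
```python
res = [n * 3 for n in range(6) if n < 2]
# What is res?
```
Trace:
  n=0
  n=1
  n=2
  n=3
  n=4
  n=5
  res=[0, 3]

Final answer: [0, 3]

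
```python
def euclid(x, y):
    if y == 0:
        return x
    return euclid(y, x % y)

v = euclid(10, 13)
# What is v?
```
Call trace:
euclid(x=10, y=13)
  euclid(x=13, y=10)
    euclid(x=10, y=3)
      euclid(x=3, y=1)
        euclid(x=1, y=0)
        -> return 1
      -> return 1
    -> return 1
  -> return 1
-> return 1

Final answer: 1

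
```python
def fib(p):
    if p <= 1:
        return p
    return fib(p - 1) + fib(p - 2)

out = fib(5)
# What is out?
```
Call trace (a repeated sub-call is expanded the first time; later identical calls just restate its return value):
fib(p=5)
  fib(p=4)
    fib(p=3)
      fib(p=2)
        fib(p=1)
        -> return 1
        fib(p=0)
        -> return 0
      -> return 1
      fib(p=1)
      -> return 1
    -> return 2
    fib(p=2) -> return 1  (same call as traced above)
  -> return 3
  fib(p=3) -> return 2  (same call as traced above)
-> return 5

Final answer: 5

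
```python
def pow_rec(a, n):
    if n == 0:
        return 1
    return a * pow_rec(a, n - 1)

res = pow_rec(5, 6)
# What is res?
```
Call trace:
pow_rec(a=5, n=6)
  pow_rec(a=5, n=5)
    pow_rec(a=5, n=4)
      pow_rec(a=5, n=3)
        pow_rec(a=5, n=2)
          pow_rec(a=5, n=1)
            pow_rec(a=5, n=0)
            -> return 1
          -> return 5
        -> return 25
      -> return 125
    -> return 625
  -> return 3125
-> return 15625

Final answer: 15625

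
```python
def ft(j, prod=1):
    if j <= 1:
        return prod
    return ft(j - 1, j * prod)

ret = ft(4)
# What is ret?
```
Call trace:
ft(j=4, prod=1)
  ft(j=3, prod=4)
    ft(j=2, prod=12)
      ft(j=1, prod=24)
      -> return 24
    -> return 24
  -> return 24
-> return 24

Final answer: 24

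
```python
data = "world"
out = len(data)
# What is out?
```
Trace:
  data='world'
  data='world', out=5

Final answer: 5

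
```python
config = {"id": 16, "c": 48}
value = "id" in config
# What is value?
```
Trace:
  config={'id': 16, 'c': 48}
  config={'id': 16, 'c': 48}, value=True

Final answer: True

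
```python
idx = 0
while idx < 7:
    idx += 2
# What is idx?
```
Trace:
  idx=0
  idx=2
  idx=4
  idx=6
  idx=8

Final answer: 8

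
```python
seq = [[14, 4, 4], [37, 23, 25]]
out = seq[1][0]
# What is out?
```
Trace:
  seq=[[14, 4, 4], [37, 23, 25]]
  seq=[[14, 4, 4], [37, 23, 25]], out=37

Final answer: 37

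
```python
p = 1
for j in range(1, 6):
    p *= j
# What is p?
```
Trace:
  p=1
  p=1, j=1
  p=2, j=2
  p=6, j=3
  p=24, j=4
  p=120, j=5

Final answer: 120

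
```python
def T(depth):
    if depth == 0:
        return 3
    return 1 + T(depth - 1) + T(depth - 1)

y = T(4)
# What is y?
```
Call trace (a repeated sub-call is expanded the first time; later identical calls just restate its return value):
T(depth=4)
  T(depth=3)
    T(depth=2)
      T(depth=1)
        T(depth=0)
        -> return 3
        T(depth=0)
        -> return 3
      -> return 7
      T(depth=1) -> return 7  (same call as traced above)
    -> return 15
    T(depth=2) -> return 15  (same call as traced above)
  -> return 31
  T(depth=3) -> return 31  (same call as traced above)
-> return 63

Final answer: 63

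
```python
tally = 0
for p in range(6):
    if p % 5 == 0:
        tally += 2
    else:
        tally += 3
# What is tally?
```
Trace:
  tally=0
  tally=2, p=0
  tally=5, p=1
  tally=8, p=2
  tally=11, p=3
  tally=14, p=4
  tally=16, p=5

Final answer: 16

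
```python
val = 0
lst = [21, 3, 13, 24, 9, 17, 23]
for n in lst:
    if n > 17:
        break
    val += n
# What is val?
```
Trace:
  val=0
  val=0, n=21

Final answer: 0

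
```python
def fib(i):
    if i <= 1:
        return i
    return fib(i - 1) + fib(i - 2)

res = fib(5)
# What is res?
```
Call trace (a repeated sub-call is expanded the first time; later identical calls just restate its return value):
fib(i=5)
  fib(i=4)
    fib(i=3)
      fib(i=2)
        fib(i=1)
        -> return 1
        fib(i=0)
        -> return 0
      -> return 1
      fib(i=1)
      -> return 1
    -> return 2
    fib(i=2) -> return 1  (same call as traced above)
  -> return 3
  fib(i=3) -> return 2  (same call as traced above)
-> return 5

Final answer: 5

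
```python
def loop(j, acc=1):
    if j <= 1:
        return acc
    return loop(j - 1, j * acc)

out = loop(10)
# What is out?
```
Call trace:
loop(j=10, acc=1)
  loop(j=9, acc=10)
    loop(j=8, acc=90)
      loop(j=7, acc=720)
        loop(j=6, acc=5040)
          loop(j=5, acc=30240)
            loop(j=4, acc=151200)
              loop(j=3, acc=604800)
                loop(j=2, acc=1814400)
                  loop(j=1, acc=3628800)
                  -> return 3628800
                -> return 3628800
              -> return 3628800
            -> return 3628800
          -> return 3628800
        -> return 3628800
      -> return 3628800
    -> return 3628800
  -> return 3628800
-> return 3628800

Final answer: 3628800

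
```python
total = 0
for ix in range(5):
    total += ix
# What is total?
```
Trace:
  total=0
  total=0, ix=0
  total=1, ix=1
  total=3, ix=2
  total=6, ix=3
  total=10, ix=4

Final answer: 10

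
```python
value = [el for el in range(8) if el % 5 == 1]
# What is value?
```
Trace:
  el=0
  el=1
  el=2
  el=3
  el=4
  el=5
  el=6
  el=7
  value=[1, 6]

Final answer: [1, 6]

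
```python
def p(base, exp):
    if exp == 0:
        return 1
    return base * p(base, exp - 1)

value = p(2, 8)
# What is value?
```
Call trace:
p(base=2, exp=8)
  p(base=2, exp=7)
    p(base=2, exp=6)
      p(base=2, exp=5)
        p(base=2, exp=4)
          p(base=2, exp=3)
            p(base=2, exp=2)
              p(base=2, exp=1)
                p(base=2, exp=0)
                -> return 1
              -> return 2
            -> return 4
          -> return 8
        -> return 16
      -> return 32
    -> return 64
  -> return 128
-> return 256

Final answer: 256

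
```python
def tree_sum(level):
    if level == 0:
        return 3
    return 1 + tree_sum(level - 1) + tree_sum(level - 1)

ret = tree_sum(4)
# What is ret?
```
Call trace (a repeated sub-call is expanded the first time; later identical calls just restate its return value):
tree_sum(level=4)
  tree_sum(level=3)
    tree_sum(level=2)
      tree_sum(level=1)
        tree_sum(level=0)
        -> return 3
        tree_sum(level=0)
        -> return 3
      -> return 7
      tree_sum(level=1) -> return 7  (same call as traced above)
    -> return 15
    tree_sum(level=2) -> return 15  (same call as traced above)
  -> return 31
  tree_sum(level=3) -> return 31  (same call as traced above)
-> return 63

Final answer: 63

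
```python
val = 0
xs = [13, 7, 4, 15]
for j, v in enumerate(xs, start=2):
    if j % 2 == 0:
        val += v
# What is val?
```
Trace:
  val=0
  val=13, j=2, v=13
  val=13, j=3, v=7
  val=17, j=4, v=4
  val=17, j=5, v=15

Final answer: 17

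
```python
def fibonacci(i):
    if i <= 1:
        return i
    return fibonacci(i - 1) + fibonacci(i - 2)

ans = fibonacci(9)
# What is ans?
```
Call trace (a repeated sub-call is expanded the first time; later identical calls just restate its return value):
fibonacci(i=9)
  fibonacci(i=8)
    fibonacci(i=7)
      fibonacci(i=6)
        fibonacci(i=5)
          fibonacci(i=4)
            fibonacci(i=3)
              fibonacci(i=2)
                fibonacci(i=1)
                -> return 1
                fibonacci(i=0)
                -> return 0
              -> return 1
              fibonacci(i=1)
              -> return 1
            -> return 2
            fibonacci(i=2) -> return 1  (same call as traced above)
          -> return 3
          fibonacci(i=3) -> return 2  (same call as traced above)
        -> return 5
        fibonacci(i=4) -> return 3  (same call as traced above)
      -> return 8
      fibonacci(i=5) -> return 5  (same call as traced above)
    -> return 13
    fibonacci(i=6) -> return 8  (same call as traced above)
  -> return 21
  fibonacci(i=7) -> return 13  (same call as traced above)
-> return 34

Final answer: 34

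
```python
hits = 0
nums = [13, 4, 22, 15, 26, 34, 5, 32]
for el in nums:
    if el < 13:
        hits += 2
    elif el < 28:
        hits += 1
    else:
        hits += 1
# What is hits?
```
Trace:
  hits=0
  hits=1, el=13
  hits=3, el=4
  hits=4, el=22
  hits=5, el=15
  hits=6, el=26
  hits=7, el=34
  hits=9, el=5
  hits=10, el=32

Final answer: 10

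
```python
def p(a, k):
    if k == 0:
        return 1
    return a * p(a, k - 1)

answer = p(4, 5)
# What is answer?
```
Call trace:
p(a=4, k=5)
  p(a=4, k=4)
    p(a=4, k=3)
      p(a=4, k=2)
        p(a=4, k=1)
          p(a=4, k=0)
          -> return 1
        -> return 4
      -> return 16
    -> return 64
  -> return 256
-> return 1024

Final answer: 1024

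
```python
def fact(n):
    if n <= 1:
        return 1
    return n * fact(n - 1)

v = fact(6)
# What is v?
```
Call trace:
fact(n=6)
  fact(n=5)
    fact(n=4)
      fact(n=3)
        fact(n=2)
          fact(n=1)
          -> return 1
        -> return 2
      -> return 6
    -> return 24
  -> return 120
-> return 720

Final answer: 720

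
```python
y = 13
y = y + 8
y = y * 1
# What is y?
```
Trace:
  y=13
  y=21
  y=21

Final answer: 21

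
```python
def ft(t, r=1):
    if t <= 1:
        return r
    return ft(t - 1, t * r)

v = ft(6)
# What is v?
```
Call trace:
ft(t=6, r=1)
  ft(t=5, r=6)
    ft(t=4, r=30)
      ft(t=3, r=120)
        ft(t=2, r=360)
          ft(t=1, r=720)
          -> return 720
        -> return 720
      -> return 720
    -> return 720
  -> return 720
-> return 720

Final answer: 720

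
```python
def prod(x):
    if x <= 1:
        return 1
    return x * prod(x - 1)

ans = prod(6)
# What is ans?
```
Call trace:
prod(x=6)
  prod(x=5)
    prod(x=4)
      prod(x=3)
        prod(x=2)
          prod(x=1)
          -> return 1
        -> return 2
      -> return 6
    -> return 24
  -> return 120
-> return 720

Final answer: 720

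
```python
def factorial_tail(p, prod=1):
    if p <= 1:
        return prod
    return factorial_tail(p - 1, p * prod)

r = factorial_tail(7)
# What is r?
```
Call trace:
factorial_tail(p=7, prod=1)
  factorial_tail(p=6, prod=7)
    factorial_tail(p=5, prod=42)
      factorial_tail(p=4, prod=210)
        factorial_tail(p=3, prod=840)
          factorial_tail(p=2, prod=2520)
            factorial_tail(p=1, prod=5040)
            -> return 5040
          -> return 5040
        -> return 5040
      -> return 5040
    -> return 5040
  -> return 5040
-> return 5040

Final answer: 5040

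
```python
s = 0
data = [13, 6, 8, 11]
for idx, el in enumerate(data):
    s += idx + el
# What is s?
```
Trace:
  s=0
  s=13, idx=0, el=13
  s=20, idx=1, el=6
  s=30, idx=2, el=8
  s=44, idx=3, el=11

Final answer: 44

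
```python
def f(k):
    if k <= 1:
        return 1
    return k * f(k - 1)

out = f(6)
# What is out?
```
Call trace:
f(k=6)
  f(k=5)
    f(k=4)
      f(k=3)
        f(k=2)
          f(k=1)
          -> return 1
        -> return 2
      -> return 6
    -> return 24
  -> return 120
-> return 720

Final answer: 720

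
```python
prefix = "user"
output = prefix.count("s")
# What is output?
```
Trace:
  prefix='user'
  prefix='user', output=1

Final answer: 1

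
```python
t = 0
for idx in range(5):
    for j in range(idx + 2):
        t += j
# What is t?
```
Trace:
  t=0
  t=0, idx=0, j=0
  t=1, idx=0, j=1
  t=1, idx=1, j=0
  t=2, idx=1, j=1
  t=4, idx=1, j=2
  t=4, idx=2, j=0
  t=5, idx=2, j=1
  t=7, idx=2, j=2
  t=10, idx=2, j=3
  t=10, idx=3, j=0
  t=11, idx=3, j=1
  t=13, idx=3, j=2
  t=16, idx=3, j=3
  t=20, idx=3, j=4
  t=20, idx=4, j=0
  t=21, idx=4, j=1
  t=23, idx=4, j=2
  t=26, idx=4, j=3
  t=30, idx=4, j=4
  t=35, idx=4, j=5

Final answer: 35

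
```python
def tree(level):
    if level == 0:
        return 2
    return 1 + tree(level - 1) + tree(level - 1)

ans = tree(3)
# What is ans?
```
Call trace (a repeated sub-call is expanded the first time; later identical calls just restate its return value):
tree(level=3)
  tree(level=2)
    tree(level=1)
      tree(level=0)
      -> return 2
      tree(level=0)
      -> return 2
    -> return 5
    tree(level=1) -> return 5  (same call as traced above)
  -> return 11
  tree(level=2) -> return 11  (same call as traced above)
-> return 23

Final answer: 23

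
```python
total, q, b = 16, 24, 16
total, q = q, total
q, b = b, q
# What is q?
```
Trace:
  total=16, q=24, b=16
  total=24, q=16, b=16
  total=24, q=16, b=16

Final answer: 16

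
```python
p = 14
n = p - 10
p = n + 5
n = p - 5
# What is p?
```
Trace:
  p=14
  p=14, n=4
  p=9, n=4
  p=9, n=4

Final answer: 9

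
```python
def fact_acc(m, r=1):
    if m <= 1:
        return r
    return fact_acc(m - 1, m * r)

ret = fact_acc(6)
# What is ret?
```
Call trace:
fact_acc(m=6, r=1)
  fact_acc(m=5, r=6)
    fact_acc(m=4, r=30)
      fact_acc(m=3, r=120)
        fact_acc(m=2, r=360)
          fact_acc(m=1, r=720)
          -> return 720
        -> return 720
      -> return 720
    -> return 720
  -> return 720
-> return 720

Final answer: 720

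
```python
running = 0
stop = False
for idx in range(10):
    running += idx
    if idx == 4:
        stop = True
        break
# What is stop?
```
Trace:
  running=0
  running=0, stop=False
  running=0, stop=False, idx=0
  running=1, stop=False, idx=1
  running=3, stop=False, idx=2
  running=6, stop=False, idx=3
  running=10, stop=True, idx=4

Final answer: True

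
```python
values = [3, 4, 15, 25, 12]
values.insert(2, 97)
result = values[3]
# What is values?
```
Trace:
  values=[3, 4, 15, 25, 12]
  values=[3, 4, 97, 15, 25, 12]
  values=[3, 4, 97, 15, 25, 12], result=15

Final answer: [3, 4, 97, 15, 25, 12]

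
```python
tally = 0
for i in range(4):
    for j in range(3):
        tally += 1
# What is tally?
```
Trace:
  tally=0
  tally=1, i=0, j=0
  tally=2, i=0, j=1
  tally=3, i=0, j=2
  tally=4, i=1, j=0
  tally=5, i=1, j=1
  tally=6, i=1, j=2
  tally=7, i=2, j=0
  tally=8, i=2, j=1
  tally=9, i=2, j=2
  tally=10, i=3, j=0
  tally=11, i=3, j=1
  tally=12, i=3, j=2

Final answer: 12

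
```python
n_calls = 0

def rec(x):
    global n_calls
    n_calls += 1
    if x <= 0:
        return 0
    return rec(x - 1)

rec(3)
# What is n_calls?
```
Call trace:
rec(x=3)
  rec(x=2)
    rec(x=1)
      rec(x=0)
      -> return 0
    -> return 0
  -> return 0
-> return 0

n_calls is incremented once per call. rec is entered once for each x = 3, 2, 1, 0 (the x <= 0 call returns without recursing), i.e. 3 + 1 calls.
n_calls = 4

Final answer: 4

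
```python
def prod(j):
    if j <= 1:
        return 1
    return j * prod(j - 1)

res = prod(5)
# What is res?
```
Call trace:
prod(j=5)
  prod(j=4)
    prod(j=3)
      prod(j=2)
        prod(j=1)
        -> return 1
      -> return 2
    -> return 6
  -> return 24
-> return 120

Final answer: 120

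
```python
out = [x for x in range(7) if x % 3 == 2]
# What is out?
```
Trace:
  x=0
  x=1
  x=2
  x=3
  x=4
  x=5
  x=6
  out=[2, 5]

Final answer: [2, 5]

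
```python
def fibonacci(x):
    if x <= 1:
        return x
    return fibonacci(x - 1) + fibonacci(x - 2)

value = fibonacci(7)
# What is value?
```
Call trace (a repeated sub-call is expanded the first time; later identical calls just restate its return value):
fibonacci(x=7)
  fibonacci(x=6)
    fibonacci(x=5)
      fibonacci(x=4)
        fibonacci(x=3)
          fibonacci(x=2)
            fibonacci(x=1)
            -> return 1
            fibonacci(x=0)
            -> return 0
          -> return 1
          fibonacci(x=1)
          -> return 1
        -> return 2
        fibonacci(x=2) -> return 1  (same call as traced above)
      -> return 3
      fibonacci(x=3) -> return 2  (same call as traced above)
    -> return 5
    fibonacci(x=4) -> return 3  (same call as traced above)
  -> return 8
  fibonacci(x=5) -> return 5  (same call as traced above)
-> return 13

Final answer: 13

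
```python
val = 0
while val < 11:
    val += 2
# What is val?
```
Trace:
  val=0
  val=2
  val=4
  val=6
  val=8
  val=10
  val=12

Final answer: 12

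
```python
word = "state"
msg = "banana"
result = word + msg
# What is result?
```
Trace:
  word='state'
  word='state', msg='banana'
  word='state', msg='banana', result='statebanana'

Final answer: 'statebanana'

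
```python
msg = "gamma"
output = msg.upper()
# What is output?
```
Trace:
  msg='gamma'
  msg='gamma', output='GAMMA'

Final answer: 'GAMMA'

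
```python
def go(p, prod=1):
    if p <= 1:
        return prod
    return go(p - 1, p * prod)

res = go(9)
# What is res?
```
Call trace:
go(p=9, prod=1)
  go(p=8, prod=9)
    go(p=7, prod=72)
      go(p=6, prod=504)
        go(p=5, prod=3024)
          go(p=4, prod=15120)
            go(p=3, prod=60480)
              go(p=2, prod=181440)
                go(p=1, prod=362880)
                -> return 362880
              -> return 362880
            -> return 362880
          -> return 362880
        -> return 362880
      -> return 362880
    -> return 362880
  -> return 362880
-> return 362880

Final answer: 362880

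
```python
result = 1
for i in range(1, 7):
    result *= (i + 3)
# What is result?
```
Trace:
  result=1
  result=4, i=1
  result=20, i=2
  result=120, i=3
  result=840, i=4
  result=6720, i=5
  result=60480, i=6

Final answer: 60480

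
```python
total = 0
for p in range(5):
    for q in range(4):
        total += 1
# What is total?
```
Trace:
  total=0
  total=1, p=0, q=0
  total=2, p=0, q=1
  total=3, p=0, q=2
  total=4, p=0, q=3
  total=5, p=1, q=0
  total=6, p=1, q=1
  total=7, p=1, q=2
  total=8, p=1, q=3
  total=9, p=2, q=0
  total=10, p=2, q=1
  total=11, p=2, q=2
  total=12, p=2, q=3
  total=13, p=3, q=0
  total=14, p=3, q=1
  total=15, p=3, q=2
  total=16, p=3, q=3
  total=17, p=4, q=0
  total=18, p=4, q=1
  total=19, p=4, q=2
  total=20, p=4, q=3

Final answer: 20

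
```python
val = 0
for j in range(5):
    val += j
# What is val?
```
Trace:
  val=0
  val=0, j=0
  val=1, j=1
  val=3, j=2
  val=6, j=3
  val=10, j=4

Final answer: 10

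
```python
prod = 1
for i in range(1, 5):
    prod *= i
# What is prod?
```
Trace:
  prod=1
  prod=1, i=1
  prod=2, i=2
  prod=6, i=3
  prod=24, i=4

Final answer: 24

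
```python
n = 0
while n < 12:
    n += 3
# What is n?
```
Trace:
  n=0
  n=3
  n=6
  n=9
  n=12

Final answer: 12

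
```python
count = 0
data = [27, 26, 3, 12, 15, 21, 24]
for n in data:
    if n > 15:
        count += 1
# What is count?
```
Trace:
  count=0
  count=1, n=27
  count=2, n=26
  count=2, n=3
  count=2, n=12
  count=2, n=15
  count=3, n=21
  count=4, n=24

Final answer: 4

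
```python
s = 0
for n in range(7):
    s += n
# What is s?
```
Trace:
  s=0
  s=0, n=0
  s=1, n=1
  s=3, n=2
  s=6, n=3
  s=10, n=4
  s=15, n=5
  s=21, n=6

Final answer: 21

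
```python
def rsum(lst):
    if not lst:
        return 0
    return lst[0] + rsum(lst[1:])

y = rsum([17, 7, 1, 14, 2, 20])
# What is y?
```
Call trace:
rsum(lst=[17, 7, 1, 14, 2, 20])
  rsum(lst=[7, 1, 14, 2, 20])
    rsum(lst=[1, 14, 2, 20])
      rsum(lst=[14, 2, 20])
        rsum(lst=[2, 20])
          rsum(lst=[20])
            rsum(lst=[])
            -> return 0
          -> return 20
        -> return 22
      -> return 36
    -> return 37
  -> return 44
-> return 61

Final answer: 61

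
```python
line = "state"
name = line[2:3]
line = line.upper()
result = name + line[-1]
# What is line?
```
Trace:
  line='state'
  line='state', name='a'
  line='STATE', name='a'
  line='STATE', name='a', result='aE'

Final answer: 'STATE'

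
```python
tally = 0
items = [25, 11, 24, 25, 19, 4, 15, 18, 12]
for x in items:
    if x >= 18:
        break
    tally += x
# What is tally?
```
Trace:
  tally=0
  tally=0, x=25

Final answer: 0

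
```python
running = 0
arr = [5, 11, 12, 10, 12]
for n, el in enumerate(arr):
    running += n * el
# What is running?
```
Trace:
  running=0
  running=0, n=0, el=5
  running=11, n=1, el=11
  running=35, n=2, el=12
  running=65, n=3, el=10
  running=113, n=4, el=12

Final answer: 113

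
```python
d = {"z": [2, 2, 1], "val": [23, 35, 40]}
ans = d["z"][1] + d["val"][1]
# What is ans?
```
Trace:
  d={'z': [2, 2, 1], 'val': [23, 35, 40]}
  d={'z': [2, 2, 1], 'val': [23, 35, 40]}, ans=37

Final answer: 37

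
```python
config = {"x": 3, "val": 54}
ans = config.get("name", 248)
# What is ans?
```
Trace:
  config={'x': 3, 'val': 54}
  config={'x': 3, 'val': 54}, ans=248

Final answer: 248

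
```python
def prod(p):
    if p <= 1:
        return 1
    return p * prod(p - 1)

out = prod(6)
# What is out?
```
Call trace:
prod(p=6)
  prod(p=5)
    prod(p=4)
      prod(p=3)
        prod(p=2)
          prod(p=1)
          -> return 1
        -> return 2
      -> return 6
    -> return 24
  -> return 120
-> return 720

Final answer: 720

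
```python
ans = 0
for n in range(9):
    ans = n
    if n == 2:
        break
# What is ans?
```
Trace:
  ans=0
  ans=0, n=0
  ans=1, n=1
  ans=2, n=2

Final answer: 2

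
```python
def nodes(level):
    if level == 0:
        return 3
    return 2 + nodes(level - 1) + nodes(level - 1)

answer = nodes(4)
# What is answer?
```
Call trace (a repeated sub-call is expanded the first time; later identical calls just restate its return value):
nodes(level=4)
  nodes(level=3)
    nodes(level=2)
      nodes(level=1)
        nodes(level=0)
        -> return 3
        nodes(level=0)
        -> return 3
      -> return 8
      nodes(level=1) -> return 8  (same call as traced above)
    -> return 18
    nodes(level=2) -> return 18  (same call as traced above)
  -> return 38
  nodes(level=3) -> return 38  (same call as traced above)
-> return 78

Final answer: 78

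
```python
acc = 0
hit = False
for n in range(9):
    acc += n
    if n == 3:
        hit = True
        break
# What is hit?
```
Trace:
  acc=0
  acc=0, hit=False
  acc=0, hit=False, n=0
  acc=1, hit=False, n=1
  acc=3, hit=False, n=2
  acc=6, hit=True, n=3

Final answer: True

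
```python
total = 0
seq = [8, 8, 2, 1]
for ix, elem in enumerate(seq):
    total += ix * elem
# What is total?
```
Trace:
  total=0
  total=0, ix=0, elem=8
  total=8, ix=1, elem=8
  total=12, ix=2, elem=2
  total=15, ix=3, elem=1

Final answer: 15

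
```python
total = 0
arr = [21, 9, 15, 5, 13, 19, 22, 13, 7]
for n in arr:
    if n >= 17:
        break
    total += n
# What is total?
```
Trace:
  total=0
  total=0, n=21

Final answer: 0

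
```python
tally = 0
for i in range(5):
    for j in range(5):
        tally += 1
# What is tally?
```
Trace:
  tally=0
  tally=1, i=0, j=0
  tally=2, i=0, j=1
  tally=3, i=0, j=2
  tally=4, i=0, j=3
  tally=5, i=0, j=4
  tally=6, i=1, j=0
  tally=7, i=1, j=1
  tally=8, i=1, j=2
  tally=9, i=1, j=3
  tally=10, i=1, j=4
  tally=11, i=2, j=0
  tally=12, i=2, j=1
  tally=13, i=2, j=2
  tally=14, i=2, j=3
  tally=15, i=2, j=4
  tally=16, i=3, j=0
  tally=17, i=3, j=1
  tally=18, i=3, j=2
  tally=19, i=3, j=3
  tally=20, i=3, j=4
  tally=21, i=4, j=0
  tally=22, i=4, j=1
  tally=23, i=4, j=2
  tally=24, i=4, j=3
  tally=25, i=4, j=4

Final answer: 25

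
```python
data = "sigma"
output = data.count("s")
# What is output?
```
Trace:
  data='sigma'
  data='sigma', output=1

Final answer: 1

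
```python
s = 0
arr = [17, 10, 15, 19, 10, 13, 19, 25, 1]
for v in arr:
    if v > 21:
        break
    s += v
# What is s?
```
Trace:
  s=0
  s=17, v=17
  s=27, v=10
  s=42, v=15
  s=61, v=19
  s=71, v=10
  s=84, v=13
  s=103, v=19
  s=103, v=25

Final answer: 103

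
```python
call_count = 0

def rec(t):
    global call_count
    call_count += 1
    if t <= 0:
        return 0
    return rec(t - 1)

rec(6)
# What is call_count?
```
Call trace:
rec(t=6)
  rec(t=5)
    rec(t=4)
      rec(t=3)
        rec(t=2)
          rec(t=1)
            rec(t=0)
            -> return 0
          -> return 0
        -> return 0
      -> return 0
    -> return 0
  -> return 0
-> return 0

call_count is incremented once per call. rec is entered once for each t = 6, 5, 4, 3, 2, 1, 0 (the t <= 0 call returns without recursing), i.e. 6 + 1 calls.
call_count = 7

Final answer: 7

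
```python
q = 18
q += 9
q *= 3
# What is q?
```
Trace:
  q=18
  q=27
  q=81

Final answer: 81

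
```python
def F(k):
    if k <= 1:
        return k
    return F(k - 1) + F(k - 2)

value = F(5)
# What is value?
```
Call trace (a repeated sub-call is expanded the first time; later identical calls just restate its return value):
F(k=5)
  F(k=4)
    F(k=3)
      F(k=2)
        F(k=1)
        -> return 1
        F(k=0)
        -> return 0
      -> return 1
      F(k=1)
      -> return 1
    -> return 2
    F(k=2) -> return 1  (same call as traced above)
  -> return 3
  F(k=3) -> return 2  (same call as traced above)
-> return 5

Final answer: 5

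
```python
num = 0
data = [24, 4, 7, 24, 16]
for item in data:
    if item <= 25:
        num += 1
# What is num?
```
Trace:
  num=0
  num=1, item=24
  num=2, item=4
  num=3, item=7
  num=4, item=24
  num=5, item=16

Final answer: 5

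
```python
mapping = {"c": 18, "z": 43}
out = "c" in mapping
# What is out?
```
Trace:
  mapping={'c': 18, 'z': 43}
  mapping={'c': 18, 'z': 43}, out=True

Final answer: True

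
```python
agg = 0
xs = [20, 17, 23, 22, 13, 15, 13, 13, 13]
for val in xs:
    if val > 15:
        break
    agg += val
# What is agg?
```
Trace:
  agg=0
  agg=0, val=20

Final answer: 0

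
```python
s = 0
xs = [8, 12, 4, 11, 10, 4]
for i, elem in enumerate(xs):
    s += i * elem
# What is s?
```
Trace:
  s=0
  s=0, i=0, elem=8
  s=12, i=1, elem=12
  s=20, i=2, elem=4
  s=53, i=3, elem=11
  s=93, i=4, elem=10
  s=113, i=5, elem=4

Final answer: 113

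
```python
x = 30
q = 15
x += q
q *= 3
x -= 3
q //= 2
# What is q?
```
Trace:
  x=30
  x=30, q=15
  x=45, q=15
  x=45, q=45
  x=42, q=45
  x=42, q=22

Final answer: 22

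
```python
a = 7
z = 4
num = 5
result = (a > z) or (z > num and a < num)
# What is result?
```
Trace:
  a=7
  a=7, z=4
  a=7, z=4, num=5
  a=7, z=4, num=5, result=True

Final answer: True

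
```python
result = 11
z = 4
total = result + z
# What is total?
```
Trace:
  result=11
  result=11, z=4
  result=11, z=4, total=15

Final answer: 15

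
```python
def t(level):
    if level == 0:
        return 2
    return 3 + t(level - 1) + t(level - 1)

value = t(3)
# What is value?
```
Call trace (a repeated sub-call is expanded the first time; later identical calls just restate its return value):
t(level=3)
  t(level=2)
    t(level=1)
      t(level=0)
      -> return 2
      t(level=0)
      -> return 2
    -> return 7
    t(level=1) -> return 7  (same call as traced above)
  -> return 17
  t(level=2) -> return 17  (same call as traced above)
-> return 37

Final answer: 37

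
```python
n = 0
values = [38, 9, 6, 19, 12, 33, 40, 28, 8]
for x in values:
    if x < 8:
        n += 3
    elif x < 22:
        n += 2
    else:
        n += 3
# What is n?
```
Trace:
  n=0
  n=3, x=38
  n=5, x=9
  n=8, x=6
  n=10, x=19
  n=12, x=12
  n=15, x=33
  n=18, x=40
  n=21, x=28
  n=23, x=8

Final answer: 23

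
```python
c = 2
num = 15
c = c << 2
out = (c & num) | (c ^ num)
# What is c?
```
Trace:
  c=2
  c=2, num=15
  c=8, num=15
  c=8, num=15, out=15

Final answer: 8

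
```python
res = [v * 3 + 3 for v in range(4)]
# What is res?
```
Trace:
  v=0
  v=1
  v=2
  v=3
  res=[3, 6, 9, 12]

Final answer: [3, 6, 9, 12]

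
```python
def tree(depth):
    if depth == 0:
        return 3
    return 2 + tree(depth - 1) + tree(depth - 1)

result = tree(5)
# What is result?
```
Call trace (a repeated sub-call is expanded the first time; later identical calls just restate its return value):
tree(depth=5)
  tree(depth=4)
    tree(depth=3)
      tree(depth=2)
        tree(depth=1)
          tree(depth=0)
          -> return 3
          tree(depth=0)
          -> return 3
        -> return 8
        tree(depth=1) -> return 8  (same call as traced above)
      -> return 18
      tree(depth=2) -> return 18  (same call as traced above)
    -> return 38
    tree(depth=3) -> return 38  (same call as traced above)
  -> return 78
  tree(depth=4) -> return 78  (same call as traced above)
-> return 158

Final answer: 158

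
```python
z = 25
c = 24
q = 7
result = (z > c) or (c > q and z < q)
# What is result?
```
Trace:
  z=25
  z=25, c=24
  z=25, c=24, q=7
  z=25, c=24, q=7, result=True

Final answer: True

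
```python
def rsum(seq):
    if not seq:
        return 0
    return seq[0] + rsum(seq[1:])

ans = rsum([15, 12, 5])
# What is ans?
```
Call trace:
rsum(seq=[15, 12, 5])
  rsum(seq=[12, 5])
    rsum(seq=[5])
      rsum(seq=[])
      -> return 0
    -> return 5
  -> return 17
-> return 32

Final answer: 32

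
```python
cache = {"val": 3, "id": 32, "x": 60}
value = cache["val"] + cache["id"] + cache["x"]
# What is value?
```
Trace:
  cache={'val': 3, 'id': 32, 'x': 60}
  cache={'val': 3, 'id': 32, 'x': 60}, value=95

Final answer: 95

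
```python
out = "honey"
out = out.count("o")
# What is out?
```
Trace:
  out='honey'
  out=1

Final answer: 1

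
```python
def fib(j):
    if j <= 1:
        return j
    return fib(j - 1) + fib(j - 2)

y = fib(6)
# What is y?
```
Call trace (a repeated sub-call is expanded the first time; later identical calls just restate its return value):
fib(j=6)
  fib(j=5)
    fib(j=4)
      fib(j=3)
        fib(j=2)
          fib(j=1)
          -> return 1
          fib(j=0)
          -> return 0
        -> return 1
        fib(j=1)
        -> return 1
      -> return 2
      fib(j=2) -> return 1  (same call as traced above)
    -> return 3
    fib(j=3) -> return 2  (same call as traced above)
  -> return 5
  fib(j=4) -> return 3  (same call as traced above)
-> return 8

Final answer: 8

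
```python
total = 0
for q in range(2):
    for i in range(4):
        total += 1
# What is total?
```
Trace:
  total=0
  total=1, q=0, i=0
  total=2, q=0, i=1
  total=3, q=0, i=2
  total=4, q=0, i=3
  total=5, q=1, i=0
  total=6, q=1, i=1
  total=7, q=1, i=2
  total=8, q=1, i=3

Final answer: 8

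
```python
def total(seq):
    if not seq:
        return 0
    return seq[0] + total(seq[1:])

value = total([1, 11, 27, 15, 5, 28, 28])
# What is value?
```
Call trace:
total(seq=[1, 11, 27, 15, 5, 28, 28])
  total(seq=[11, 27, 15, 5, 28, 28])
    total(seq=[27, 15, 5, 28, 28])
      total(seq=[15, 5, 28, 28])
        total(seq=[5, 28, 28])
          total(seq=[28, 28])
            total(seq=[28])
              total(seq=[])
              -> return 0
            -> return 28
          -> return 56
        -> return 61
      -> return 76
    -> return 103
  -> return 114
-> return 115

Final answer: 115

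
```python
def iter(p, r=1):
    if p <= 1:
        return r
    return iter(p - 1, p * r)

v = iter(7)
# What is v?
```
Call trace:
iter(p=7, r=1)
  iter(p=6, r=7)
    iter(p=5, r=42)
      iter(p=4, r=210)
        iter(p=3, r=840)
          iter(p=2, r=2520)
            iter(p=1, r=5040)
            -> return 5040
          -> return 5040
        -> return 5040
      -> return 5040
    -> return 5040
  -> return 5040
-> return 5040

Final answer: 5040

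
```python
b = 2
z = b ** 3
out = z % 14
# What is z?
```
Trace:
  b=2
  b=2, z=8
  b=2, z=8, out=8

Final answer: 8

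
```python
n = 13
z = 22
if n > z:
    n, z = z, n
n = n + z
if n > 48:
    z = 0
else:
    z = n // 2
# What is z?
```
Trace:
  n=13
  n=13, z=22
  n=13, z=22
  n=35, z=22
  n=35, z=17

Final answer: 17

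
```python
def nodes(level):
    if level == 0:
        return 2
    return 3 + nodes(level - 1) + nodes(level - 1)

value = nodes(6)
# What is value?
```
Call trace (a repeated sub-call is expanded the first time; later identical calls just restate its return value):
nodes(level=6)
  nodes(level=5)
    nodes(level=4)
      nodes(level=3)
        nodes(level=2)
          nodes(level=1)
            nodes(level=0)
            -> return 2
            nodes(level=0)
            -> return 2
          -> return 7
          nodes(level=1) -> return 7  (same call as traced above)
        -> return 17
        nodes(level=2) -> return 17  (same call as traced above)
      -> return 37
      nodes(level=3) -> return 37  (same call as traced above)
    -> return 77
    nodes(level=4) -> return 77  (same call as traced above)
  -> return 157
  nodes(level=5) -> return 157  (same call as traced above)
-> return 317

Final answer: 317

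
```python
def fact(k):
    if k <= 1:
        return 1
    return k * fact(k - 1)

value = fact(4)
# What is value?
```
Call trace:
fact(k=4)
  fact(k=3)
    fact(k=2)
      fact(k=1)
      -> return 1
    -> return 2
  -> return 6
-> return 24

Final answer: 24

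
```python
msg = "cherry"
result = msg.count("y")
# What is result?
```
Trace:
  msg='cherry'
  msg='cherry', result=1

Final answer: 1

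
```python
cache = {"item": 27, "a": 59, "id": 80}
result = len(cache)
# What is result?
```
Trace:
  cache={'item': 27, 'a': 59, 'id': 80}
  cache={'item': 27, 'a': 59, 'id': 80}, result=3

Final answer: 3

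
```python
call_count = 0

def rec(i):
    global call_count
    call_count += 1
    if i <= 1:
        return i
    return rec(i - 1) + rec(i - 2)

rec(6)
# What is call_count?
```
Call trace (a repeated sub-call is expanded the first time; later identical calls just restate its return value):
rec(i=6)
  rec(i=5)
    rec(i=4)
      rec(i=3)
        rec(i=2)
          rec(i=1)
          -> return 1
          rec(i=0)
          -> return 0
        -> return 1
        rec(i=1)
        -> return 1
      -> return 2
      rec(i=2) -> return 1  (same call as traced above)
    -> return 3
    rec(i=3) -> return 2  (same call as traced above)
  -> return 5
  rec(i=4) -> return 3  (same call as traced above)
-> return 8

call_count is incremented once per call, so count the calls in each subtree. Let C(i) = number of calls made by rec(i).
C(0) = C(1) = 1 (base case, no recursion); C(i) = 1 + C(i - 1) + C(i - 2) otherwise.
C(2) = 1 + C(1) + C(0) = 1 + 1 + 1 = 3
C(3) = 1 + C(2) + C(1) = 1 + 3 + 1 = 5
C(4) = 1 + C(3) + C(2) = 1 + 5 + 3 = 9
C(5) = 1 + C(4) + C(3) = 1 + 9 + 5 = 15
C(6) = 1 + C(5) + C(4) = 1 + 15 + 9 = 25
call_count = C(6) = 25

Final answer: 25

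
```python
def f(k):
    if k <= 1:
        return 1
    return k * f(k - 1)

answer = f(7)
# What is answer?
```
Call trace:
f(k=7)
  f(k=6)
    f(k=5)
      f(k=4)
        f(k=3)
          f(k=2)
            f(k=1)
            -> return 1
          -> return 2
        -> return 6
      -> return 24
    -> return 120
  -> return 720
-> return 5040

Final answer: 5040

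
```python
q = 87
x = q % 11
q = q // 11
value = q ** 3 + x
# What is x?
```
Trace:
  q=87
  q=87, x=10
  q=7, x=10
  q=7, x=10, value=353

Final answer: 10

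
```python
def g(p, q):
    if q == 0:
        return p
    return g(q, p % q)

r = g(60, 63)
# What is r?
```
Call trace:
g(p=60, q=63)
  g(p=63, q=60)
    g(p=60, q=3)
      g(p=3, q=0)
      -> return 3
    -> return 3
  -> return 3
-> return 3

Final answer: 3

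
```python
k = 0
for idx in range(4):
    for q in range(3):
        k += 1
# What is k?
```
Trace:
  k=0
  k=1, idx=0, q=0
  k=2, idx=0, q=1
  k=3, idx=0, q=2
  k=4, idx=1, q=0
  k=5, idx=1, q=1
  k=6, idx=1, q=2
  k=7, idx=2, q=0
  k=8, idx=2, q=1
  k=9, idx=2, q=2
  k=10, idx=3, q=0
  k=11, idx=3, q=1
  k=12, idx=3, q=2

Final answer: 12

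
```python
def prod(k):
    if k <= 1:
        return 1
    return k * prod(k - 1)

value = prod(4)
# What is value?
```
Call trace:
prod(k=4)
  prod(k=3)
    prod(k=2)
      prod(k=1)
      -> return 1
    -> return 2
  -> return 6
-> return 24

Final answer: 24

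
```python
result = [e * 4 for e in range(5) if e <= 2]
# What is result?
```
Trace:
  e=0
  e=1
  e=2
  e=3
  e=4
  result=[0, 4, 8]

Final answer: [0, 4, 8]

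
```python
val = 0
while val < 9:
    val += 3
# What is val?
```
Trace:
  val=0
  val=3
  val=6
  val=9

Final answer: 9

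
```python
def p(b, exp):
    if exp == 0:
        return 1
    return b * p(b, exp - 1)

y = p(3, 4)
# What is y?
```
Call trace:
p(b=3, exp=4)
  p(b=3, exp=3)
    p(b=3, exp=2)
      p(b=3, exp=1)
        p(b=3, exp=0)
        -> return 1
      -> return 3
    -> return 9
  -> return 27
-> return 81

Final answer: 81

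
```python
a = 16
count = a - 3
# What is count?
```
Trace:
  a=16
  a=16, count=13

Final answer: 13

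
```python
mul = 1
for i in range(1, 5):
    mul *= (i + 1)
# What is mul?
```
Trace:
  mul=1
  mul=2, i=1
  mul=6, i=2
  mul=24, i=3
  mul=120, i=4

Final answer: 120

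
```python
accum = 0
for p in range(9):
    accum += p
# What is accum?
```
Trace:
  accum=0
  accum=0, p=0
  accum=1, p=1
  accum=3, p=2
  accum=6, p=3
  accum=10, p=4
  accum=15, p=5
  accum=21, p=6
  accum=28, p=7
  accum=36, p=8

Final answer: 36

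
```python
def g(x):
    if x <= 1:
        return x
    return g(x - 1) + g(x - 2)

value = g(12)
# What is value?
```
Call trace (a repeated sub-call is expanded the first time; later identical calls just restate its return value):
g(x=12)
  g(x=11)
    g(x=10)
      g(x=9)
        g(x=8)
          g(x=7)
            g(x=6)
              g(x=5)
                g(x=4)
                  g(x=3)
                    g(x=2)
                      g(x=1)
                      -> return 1
                      g(x=0)
                      -> return 0
                    -> return 1
                    g(x=1)
                    -> return 1
                  -> return 2
                  g(x=2) -> return 1  (same call as traced above)
                -> return 3
                g(x=3) -> return 2  (same call as traced above)
              -> return 5
              g(x=4) -> return 3  (same call as traced above)
            -> return 8
            g(x=5) -> return 5  (same call as traced above)
          -> return 13
          g(x=6) -> return 8  (same call as traced above)
        -> return 21
        g(x=7) -> return 13  (same call as traced above)
      -> return 34
      g(x=8) -> return 21  (same call as traced above)
    -> return 55
    g(x=9) -> return 34  (same call as traced above)
  -> return 89
  g(x=10) -> return 55  (same call as traced above)
-> return 144

Final answer: 144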